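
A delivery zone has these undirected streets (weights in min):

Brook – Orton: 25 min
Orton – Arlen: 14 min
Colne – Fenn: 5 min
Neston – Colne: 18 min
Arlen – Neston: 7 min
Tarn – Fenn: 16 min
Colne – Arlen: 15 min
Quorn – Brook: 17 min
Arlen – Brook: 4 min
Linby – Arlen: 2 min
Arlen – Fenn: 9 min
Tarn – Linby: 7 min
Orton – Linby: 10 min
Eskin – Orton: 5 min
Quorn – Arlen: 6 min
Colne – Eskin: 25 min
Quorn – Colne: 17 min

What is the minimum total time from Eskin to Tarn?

22 min

Compare a few routes:
Eskin → Orton → Linby → Arlen → Fenn → Tarn: 5+10+2+9+16 = 42
Eskin → Orton → Arlen → Linby → Tarn: 5+14+2+7 = 28
Eskin → Orton → Linby → Tarn: 5+10+7 = 22
Cheapest is Eskin → Orton → Linby → Tarn at 22 min.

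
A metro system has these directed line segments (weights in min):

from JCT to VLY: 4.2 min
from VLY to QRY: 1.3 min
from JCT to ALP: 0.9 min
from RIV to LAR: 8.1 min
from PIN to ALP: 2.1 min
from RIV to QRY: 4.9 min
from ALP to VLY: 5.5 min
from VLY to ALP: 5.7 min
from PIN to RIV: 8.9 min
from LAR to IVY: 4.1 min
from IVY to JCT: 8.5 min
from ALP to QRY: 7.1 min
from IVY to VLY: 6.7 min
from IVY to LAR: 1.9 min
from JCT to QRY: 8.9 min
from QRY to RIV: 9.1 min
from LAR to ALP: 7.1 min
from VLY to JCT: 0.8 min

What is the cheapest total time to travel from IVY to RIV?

Compare a few routes:
IVY - JCT - VLY - QRY - RIV: 8.5+4.2+1.3+9.1 = 23.1
IVY - VLY - QRY - RIV: 6.7+1.3+9.1 = 17.1
Cheapest is IVY - VLY - QRY - RIV at 17.1 min.

17.1 min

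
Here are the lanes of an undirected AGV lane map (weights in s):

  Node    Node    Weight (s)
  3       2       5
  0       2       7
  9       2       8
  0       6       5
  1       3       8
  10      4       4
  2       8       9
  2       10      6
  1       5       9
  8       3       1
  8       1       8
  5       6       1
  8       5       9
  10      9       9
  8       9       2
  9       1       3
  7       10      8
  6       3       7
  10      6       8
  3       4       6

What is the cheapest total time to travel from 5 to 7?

Shortest distances from 5:
5: 0
6: 1  (via 5)
0: 6  (via 6)
3: 8  (via 6)
1: 9  (via 5)
8: 9  (via 5)
10: 9  (via 6)
9: 11  (via 8)
2: 13  (via 0)
4: 13  (via 10)
7: 17  (via 10)
Shortest route: 5 → 6 → 10 → 7 = 17 s.

17 s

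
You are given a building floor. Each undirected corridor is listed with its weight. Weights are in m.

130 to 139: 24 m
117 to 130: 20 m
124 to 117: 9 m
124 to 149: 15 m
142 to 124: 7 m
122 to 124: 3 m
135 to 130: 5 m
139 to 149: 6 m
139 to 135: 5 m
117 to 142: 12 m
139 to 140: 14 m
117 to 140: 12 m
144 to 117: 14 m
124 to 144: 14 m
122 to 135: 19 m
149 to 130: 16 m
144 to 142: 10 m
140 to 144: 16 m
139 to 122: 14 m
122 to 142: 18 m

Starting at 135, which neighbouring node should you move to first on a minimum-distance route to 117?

130

Candidate routes:
135–130–117: 5+20 = 25
135–122–124–117: 19+3+9 = 31
Cheapest is 135–130–117 at 25 m.
So from 135 the first move is to 130.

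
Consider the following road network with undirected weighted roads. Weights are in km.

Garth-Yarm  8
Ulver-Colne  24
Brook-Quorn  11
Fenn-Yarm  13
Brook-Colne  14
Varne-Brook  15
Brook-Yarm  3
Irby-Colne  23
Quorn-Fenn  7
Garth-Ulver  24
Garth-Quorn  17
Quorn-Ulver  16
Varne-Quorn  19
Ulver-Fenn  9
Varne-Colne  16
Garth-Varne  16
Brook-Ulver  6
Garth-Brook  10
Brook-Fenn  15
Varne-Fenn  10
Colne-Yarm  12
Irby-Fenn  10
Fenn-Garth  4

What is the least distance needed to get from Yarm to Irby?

22 km

Shortest distances from Yarm:
Yarm: 0
Brook: 3  (via Yarm)
Garth: 8  (via Yarm)
Ulver: 9  (via Brook)
Fenn: 12  (via Garth)
Colne: 12  (via Yarm)
Quorn: 14  (via Brook)
Varne: 18  (via Brook)
Irby: 22  (via Fenn)
Shortest route: Yarm → Garth → Fenn → Irby = 22 km.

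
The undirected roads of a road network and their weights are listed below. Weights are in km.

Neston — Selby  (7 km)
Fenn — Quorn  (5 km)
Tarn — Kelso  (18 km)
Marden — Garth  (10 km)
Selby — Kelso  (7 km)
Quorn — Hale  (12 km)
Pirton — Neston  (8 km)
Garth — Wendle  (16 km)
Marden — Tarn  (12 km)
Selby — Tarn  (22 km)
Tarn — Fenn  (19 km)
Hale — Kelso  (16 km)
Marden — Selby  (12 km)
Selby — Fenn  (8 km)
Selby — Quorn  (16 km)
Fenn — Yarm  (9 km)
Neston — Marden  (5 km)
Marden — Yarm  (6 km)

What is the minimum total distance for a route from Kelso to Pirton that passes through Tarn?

43 km

Shortest Kelso→Tarn: Kelso–Tarn = 18
Best Tarn to Pirton: Tarn–Marden–Neston–Pirton costing 25
Total via Tarn: 18 + 25 = 43 km.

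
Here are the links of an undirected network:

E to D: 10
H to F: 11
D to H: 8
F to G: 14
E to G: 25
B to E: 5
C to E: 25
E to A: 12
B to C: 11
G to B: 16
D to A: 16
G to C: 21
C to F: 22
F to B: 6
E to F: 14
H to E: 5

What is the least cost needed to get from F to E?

11

Compare a few routes:
F → E: 14 = 14
F → B → E: 6+5 = 11
Cheapest is F → B → E at 11.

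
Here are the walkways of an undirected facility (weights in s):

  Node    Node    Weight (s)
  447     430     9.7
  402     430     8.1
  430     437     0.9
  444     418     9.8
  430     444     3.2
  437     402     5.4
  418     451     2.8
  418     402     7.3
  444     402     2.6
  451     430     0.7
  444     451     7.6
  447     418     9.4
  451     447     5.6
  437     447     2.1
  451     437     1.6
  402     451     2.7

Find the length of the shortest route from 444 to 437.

Running Dijkstra from 444:
444: 0
402: 2.6  (via 444)
430: 3.2  (via 444)
451: 3.9  (via 430)
437: 4.1  (via 430)
Shortest route: 444 → 430 → 437 = 4.1 s.

4.1 s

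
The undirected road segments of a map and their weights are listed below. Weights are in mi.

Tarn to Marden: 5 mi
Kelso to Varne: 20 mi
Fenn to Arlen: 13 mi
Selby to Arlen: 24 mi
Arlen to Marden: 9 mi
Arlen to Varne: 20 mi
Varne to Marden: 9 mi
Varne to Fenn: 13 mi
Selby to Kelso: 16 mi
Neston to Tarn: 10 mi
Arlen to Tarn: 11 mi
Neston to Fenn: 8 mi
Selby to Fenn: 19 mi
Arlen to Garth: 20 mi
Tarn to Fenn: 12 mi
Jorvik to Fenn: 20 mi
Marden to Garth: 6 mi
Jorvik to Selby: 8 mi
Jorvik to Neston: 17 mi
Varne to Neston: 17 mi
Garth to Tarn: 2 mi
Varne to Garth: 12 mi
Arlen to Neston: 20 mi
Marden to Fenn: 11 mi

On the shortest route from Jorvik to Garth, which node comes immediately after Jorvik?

Compare a few routes:
Jorvik–Fenn–Marden–Garth: 20+11+6 = 37
Jorvik–Neston–Tarn–Garth: 17+10+2 = 29
Jorvik–Fenn–Tarn–Garth: 20+12+2 = 34
Cheapest is Jorvik–Neston–Tarn–Garth at 29 mi.
So from Jorvik the first move is to Neston.

Neston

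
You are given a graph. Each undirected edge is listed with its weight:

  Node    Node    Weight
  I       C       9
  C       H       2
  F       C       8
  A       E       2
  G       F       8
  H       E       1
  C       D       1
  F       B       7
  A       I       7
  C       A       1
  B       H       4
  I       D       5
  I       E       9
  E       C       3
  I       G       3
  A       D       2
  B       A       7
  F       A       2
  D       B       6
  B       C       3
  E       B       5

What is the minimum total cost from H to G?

Shortest distances from H:
H: 0
E: 1  (via H)
C: 2  (via H)
A: 3  (via E)
D: 3  (via C)
B: 4  (via H)
F: 5  (via A)
I: 8  (via D)
G: 11  (via I)
Shortest route: H–C–D–I–G = 11.

11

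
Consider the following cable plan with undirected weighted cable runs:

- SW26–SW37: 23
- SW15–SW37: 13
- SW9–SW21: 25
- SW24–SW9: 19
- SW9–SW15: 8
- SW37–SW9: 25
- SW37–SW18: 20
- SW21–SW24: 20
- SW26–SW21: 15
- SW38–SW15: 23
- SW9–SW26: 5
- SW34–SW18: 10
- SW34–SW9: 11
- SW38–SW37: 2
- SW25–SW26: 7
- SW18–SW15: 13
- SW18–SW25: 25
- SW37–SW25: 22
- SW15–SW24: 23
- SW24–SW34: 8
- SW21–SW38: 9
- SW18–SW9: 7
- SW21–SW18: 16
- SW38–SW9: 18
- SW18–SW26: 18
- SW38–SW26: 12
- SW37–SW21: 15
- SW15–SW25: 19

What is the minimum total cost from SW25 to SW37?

Settle nodes by increasing distance from SW25:
SW25: 0
SW26: 7  (via SW25)
SW9: 12  (via SW26)
SW15: 19  (via SW25)
SW18: 19  (via SW9)
SW38: 19  (via SW26)
SW37: 21  (via SW38)
Shortest route: SW25–SW26–SW38–SW37 = 21.

21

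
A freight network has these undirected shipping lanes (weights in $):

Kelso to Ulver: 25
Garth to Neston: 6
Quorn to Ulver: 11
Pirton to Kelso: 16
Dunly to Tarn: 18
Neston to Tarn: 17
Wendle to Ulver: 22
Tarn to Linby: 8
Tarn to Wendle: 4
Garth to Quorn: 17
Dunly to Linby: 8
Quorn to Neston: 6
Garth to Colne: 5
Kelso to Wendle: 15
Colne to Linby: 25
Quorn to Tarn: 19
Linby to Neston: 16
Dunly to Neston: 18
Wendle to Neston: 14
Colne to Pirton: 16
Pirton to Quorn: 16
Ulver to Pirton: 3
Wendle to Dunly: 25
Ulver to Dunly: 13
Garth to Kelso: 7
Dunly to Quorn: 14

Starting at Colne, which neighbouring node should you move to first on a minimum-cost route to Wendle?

Garth

Candidate routes:
Colne–Garth–Neston–Wendle: 5+6+14 = 25
Colne–Garth–Kelso–Wendle: 5+7+15 = 27
Cheapest is Colne–Garth–Neston–Wendle at $25.
So from Colne the first move is to Garth.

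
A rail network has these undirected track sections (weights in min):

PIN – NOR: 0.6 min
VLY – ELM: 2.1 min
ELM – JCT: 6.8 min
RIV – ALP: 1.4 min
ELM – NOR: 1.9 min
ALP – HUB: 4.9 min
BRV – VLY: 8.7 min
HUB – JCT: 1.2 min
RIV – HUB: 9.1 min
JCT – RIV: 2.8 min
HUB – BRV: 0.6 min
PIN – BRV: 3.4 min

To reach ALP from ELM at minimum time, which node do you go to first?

Candidate routes:
ELM - NOR - PIN - BRV - HUB - JCT - RIV - ALP: 1.9+0.6+3.4+0.6+1.2+2.8+1.4 = 11.9
ELM - JCT - HUB - ALP: 6.8+1.2+4.9 = 12.9
ELM - NOR - PIN - BRV - HUB - ALP: 1.9+0.6+3.4+0.6+4.9 = 11.4
ELM - JCT - RIV - ALP: 6.8+2.8+1.4 = 11
The minimum is 11 min via ELM - JCT - RIV - ALP.
So from ELM the first move is to JCT.

JCT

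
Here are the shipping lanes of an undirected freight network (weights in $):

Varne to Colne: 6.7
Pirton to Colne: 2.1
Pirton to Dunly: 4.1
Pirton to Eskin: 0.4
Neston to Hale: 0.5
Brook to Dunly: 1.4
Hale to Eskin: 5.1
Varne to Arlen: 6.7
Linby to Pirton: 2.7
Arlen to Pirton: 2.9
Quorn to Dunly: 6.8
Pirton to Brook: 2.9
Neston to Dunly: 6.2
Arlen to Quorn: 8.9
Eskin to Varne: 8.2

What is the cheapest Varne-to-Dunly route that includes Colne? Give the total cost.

$12.9

Shortest Varne→Colne: Varne–Colne = 6.7
Best Colne to Dunly: Colne–Pirton–Dunly costing 6.2
Total via Colne: 6.7 + 6.2 = $12.9.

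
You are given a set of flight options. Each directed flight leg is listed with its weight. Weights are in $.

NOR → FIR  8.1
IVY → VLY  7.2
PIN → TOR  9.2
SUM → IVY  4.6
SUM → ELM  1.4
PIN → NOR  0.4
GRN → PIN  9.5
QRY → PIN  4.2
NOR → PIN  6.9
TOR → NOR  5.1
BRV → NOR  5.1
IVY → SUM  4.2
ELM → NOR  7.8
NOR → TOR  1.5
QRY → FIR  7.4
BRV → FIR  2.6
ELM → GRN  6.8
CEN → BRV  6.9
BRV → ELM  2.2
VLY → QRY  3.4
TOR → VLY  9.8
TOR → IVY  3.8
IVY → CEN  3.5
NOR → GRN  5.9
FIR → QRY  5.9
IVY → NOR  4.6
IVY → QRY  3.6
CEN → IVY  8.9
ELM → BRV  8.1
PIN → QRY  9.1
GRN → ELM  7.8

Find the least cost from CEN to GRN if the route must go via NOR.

Best CEN to NOR: CEN → BRV → NOR costing 12
Shortest NOR→GRN: NOR → GRN = 5.9
Total via NOR: 12 + 5.9 = $17.9.

$17.9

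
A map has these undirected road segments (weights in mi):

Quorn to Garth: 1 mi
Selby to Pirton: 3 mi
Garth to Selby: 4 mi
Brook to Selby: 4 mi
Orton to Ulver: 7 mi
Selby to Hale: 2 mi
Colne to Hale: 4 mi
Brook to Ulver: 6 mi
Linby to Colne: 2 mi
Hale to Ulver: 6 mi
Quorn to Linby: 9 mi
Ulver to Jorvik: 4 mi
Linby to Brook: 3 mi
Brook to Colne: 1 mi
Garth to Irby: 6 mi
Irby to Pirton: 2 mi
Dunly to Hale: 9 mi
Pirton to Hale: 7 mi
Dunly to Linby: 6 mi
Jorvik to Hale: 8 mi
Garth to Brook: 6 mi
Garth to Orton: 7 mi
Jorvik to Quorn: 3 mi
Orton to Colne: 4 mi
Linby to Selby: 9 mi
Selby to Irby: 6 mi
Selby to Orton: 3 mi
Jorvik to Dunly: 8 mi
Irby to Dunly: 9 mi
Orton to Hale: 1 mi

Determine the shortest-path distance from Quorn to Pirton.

Shortest distances from Quorn:
Quorn: 0
Garth: 1  (via Quorn)
Jorvik: 3  (via Quorn)
Selby: 5  (via Garth)
Ulver: 7  (via Jorvik)
Irby: 7  (via Garth)
Brook: 7  (via Garth)
Hale: 7  (via Selby)
Orton: 8  (via Garth)
Colne: 8  (via Brook)
Pirton: 8  (via Selby)
Shortest route: Quorn–Garth–Selby–Pirton = 8 mi.

8 mi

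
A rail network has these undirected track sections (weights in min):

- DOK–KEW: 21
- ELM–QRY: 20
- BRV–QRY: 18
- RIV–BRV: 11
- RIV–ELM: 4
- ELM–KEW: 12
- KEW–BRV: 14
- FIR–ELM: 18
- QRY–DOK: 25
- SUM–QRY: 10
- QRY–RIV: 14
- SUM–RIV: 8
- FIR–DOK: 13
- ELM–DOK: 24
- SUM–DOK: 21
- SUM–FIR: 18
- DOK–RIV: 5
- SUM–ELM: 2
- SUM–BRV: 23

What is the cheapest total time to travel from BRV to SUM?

Compare a few routes:
BRV - SUM: 23 = 23
BRV - RIV - ELM - SUM: 11+4+2 = 17
BRV - QRY - SUM: 18+10 = 28
BRV - RIV - SUM: 11+8 = 19
The minimum is 17 min via BRV - RIV - ELM - SUM.

17 min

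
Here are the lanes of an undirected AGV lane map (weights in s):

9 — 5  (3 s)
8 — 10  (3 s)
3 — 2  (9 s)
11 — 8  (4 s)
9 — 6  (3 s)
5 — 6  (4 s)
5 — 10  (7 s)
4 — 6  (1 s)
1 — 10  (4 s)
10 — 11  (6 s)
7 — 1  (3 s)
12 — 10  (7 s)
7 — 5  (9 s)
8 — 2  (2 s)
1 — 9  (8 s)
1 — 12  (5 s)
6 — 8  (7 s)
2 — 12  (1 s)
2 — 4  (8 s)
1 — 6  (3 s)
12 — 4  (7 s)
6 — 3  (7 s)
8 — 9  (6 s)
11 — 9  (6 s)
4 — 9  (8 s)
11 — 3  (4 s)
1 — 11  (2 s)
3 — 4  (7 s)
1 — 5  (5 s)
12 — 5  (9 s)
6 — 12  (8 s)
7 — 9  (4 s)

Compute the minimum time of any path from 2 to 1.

Settle nodes by increasing distance from 2:
2: 0
12: 1  (via 2)
8: 2  (via 2)
10: 5  (via 8)
1: 6  (via 12)
Shortest route: 2 → 12 → 1 = 6 s.

6 s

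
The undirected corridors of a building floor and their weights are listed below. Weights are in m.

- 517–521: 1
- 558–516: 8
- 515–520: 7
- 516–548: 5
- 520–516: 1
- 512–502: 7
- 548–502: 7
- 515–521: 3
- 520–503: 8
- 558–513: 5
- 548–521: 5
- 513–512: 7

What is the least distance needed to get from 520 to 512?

Running Dijkstra from 520:
520: 0
516: 1  (via 520)
548: 6  (via 516)
515: 7  (via 520)
503: 8  (via 520)
558: 9  (via 516)
521: 10  (via 515)
517: 11  (via 521)
502: 13  (via 548)
513: 14  (via 558)
512: 20  (via 502)
Shortest route: 520–516–548–502–512 = 20 m.

20 m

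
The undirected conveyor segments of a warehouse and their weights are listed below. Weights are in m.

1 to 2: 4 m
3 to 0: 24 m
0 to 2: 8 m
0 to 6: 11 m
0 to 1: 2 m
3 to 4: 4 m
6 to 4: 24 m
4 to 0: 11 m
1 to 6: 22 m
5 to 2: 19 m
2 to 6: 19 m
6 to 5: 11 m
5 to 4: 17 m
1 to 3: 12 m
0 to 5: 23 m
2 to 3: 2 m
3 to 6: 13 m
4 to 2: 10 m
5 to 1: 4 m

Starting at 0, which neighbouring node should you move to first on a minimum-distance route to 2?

1

Compare a few routes:
0–1–2: 2+4 = 6
0–2: 8 = 8
The minimum is 6 m via 0–1–2.
So from 0 the first move is to 1.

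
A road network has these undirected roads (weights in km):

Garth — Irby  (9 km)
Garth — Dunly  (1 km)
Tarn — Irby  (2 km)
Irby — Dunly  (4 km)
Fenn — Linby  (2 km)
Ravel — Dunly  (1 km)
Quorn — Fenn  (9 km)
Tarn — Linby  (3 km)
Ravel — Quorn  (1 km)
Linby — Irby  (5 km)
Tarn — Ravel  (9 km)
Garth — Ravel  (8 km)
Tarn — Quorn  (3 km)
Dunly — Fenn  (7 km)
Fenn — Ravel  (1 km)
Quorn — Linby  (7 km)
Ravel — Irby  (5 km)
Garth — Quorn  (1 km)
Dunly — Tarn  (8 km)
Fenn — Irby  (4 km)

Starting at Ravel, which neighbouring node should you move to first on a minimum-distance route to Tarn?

Quorn

Candidate routes:
Ravel → Fenn → Linby → Tarn: 1+2+3 = 6
Ravel → Quorn → Tarn: 1+3 = 4
Ravel → Dunly → Garth → Quorn → Tarn: 1+1+1+3 = 6
Ravel → Dunly → Irby → Tarn: 1+4+2 = 7
Cheapest is Ravel → Quorn → Tarn at 4 km.
So from Ravel the first move is to Quorn.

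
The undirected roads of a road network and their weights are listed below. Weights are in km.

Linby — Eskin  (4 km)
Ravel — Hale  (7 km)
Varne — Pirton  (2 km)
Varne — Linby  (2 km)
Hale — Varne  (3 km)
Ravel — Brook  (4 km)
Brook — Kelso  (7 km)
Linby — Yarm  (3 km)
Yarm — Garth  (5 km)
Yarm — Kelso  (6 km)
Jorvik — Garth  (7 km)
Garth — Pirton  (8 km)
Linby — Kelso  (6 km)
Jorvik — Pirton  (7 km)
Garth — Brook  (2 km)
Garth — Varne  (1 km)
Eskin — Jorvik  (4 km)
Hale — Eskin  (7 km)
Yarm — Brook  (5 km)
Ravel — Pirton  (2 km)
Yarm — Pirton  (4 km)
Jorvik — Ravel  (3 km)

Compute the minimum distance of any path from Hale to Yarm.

Settle nodes by increasing distance from Hale:
Hale: 0
Varne: 3  (via Hale)
Garth: 4  (via Varne)
Linby: 5  (via Varne)
Pirton: 5  (via Varne)
Brook: 6  (via Garth)
Eskin: 7  (via Hale)
Ravel: 7  (via Hale)
Yarm: 8  (via Linby)
Shortest route: Hale–Varne–Linby–Yarm = 8 km.

8 km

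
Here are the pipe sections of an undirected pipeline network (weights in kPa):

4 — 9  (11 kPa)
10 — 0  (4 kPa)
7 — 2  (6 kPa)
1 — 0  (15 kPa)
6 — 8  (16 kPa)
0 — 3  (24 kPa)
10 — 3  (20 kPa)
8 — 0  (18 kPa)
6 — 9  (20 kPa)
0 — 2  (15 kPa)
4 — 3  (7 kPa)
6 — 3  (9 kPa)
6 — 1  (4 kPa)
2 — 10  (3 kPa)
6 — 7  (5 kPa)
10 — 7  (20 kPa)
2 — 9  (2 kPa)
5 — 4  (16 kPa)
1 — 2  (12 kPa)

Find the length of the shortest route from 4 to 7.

19 kPa

Running Dijkstra from 4:
4: 0
3: 7  (via 4)
9: 11  (via 4)
2: 13  (via 9)
5: 16  (via 4)
6: 16  (via 3)
10: 16  (via 2)
7: 19  (via 2)
Shortest route: 4–9–2–7 = 19 kPa.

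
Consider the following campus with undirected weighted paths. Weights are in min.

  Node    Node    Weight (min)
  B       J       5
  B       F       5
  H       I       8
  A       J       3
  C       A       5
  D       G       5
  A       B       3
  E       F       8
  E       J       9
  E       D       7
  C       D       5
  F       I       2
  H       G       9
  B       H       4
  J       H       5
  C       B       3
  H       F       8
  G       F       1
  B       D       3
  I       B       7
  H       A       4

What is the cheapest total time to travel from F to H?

Running Dijkstra from F:
F: 0
G: 1  (via F)
I: 2  (via F)
B: 5  (via F)
D: 6  (via G)
A: 8  (via B)
C: 8  (via B)
E: 8  (via F)
H: 8  (via F)
Shortest route: F–H = 8 min.

8 min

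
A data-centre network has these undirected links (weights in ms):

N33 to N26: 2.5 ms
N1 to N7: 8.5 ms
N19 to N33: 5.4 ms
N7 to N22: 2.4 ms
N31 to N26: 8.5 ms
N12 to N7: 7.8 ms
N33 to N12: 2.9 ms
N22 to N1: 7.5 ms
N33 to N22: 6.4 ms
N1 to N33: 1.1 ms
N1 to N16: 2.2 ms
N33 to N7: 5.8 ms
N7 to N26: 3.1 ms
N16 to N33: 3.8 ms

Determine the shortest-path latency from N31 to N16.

Compare a few routes:
N31 → N26 → N33 → N1 → N16: 8.5+2.5+1.1+2.2 = 14.3
N31 → N26 → N33 → N16: 8.5+2.5+3.8 = 14.8
Cheapest is N31 → N26 → N33 → N1 → N16 at 14.3 ms.

14.3 ms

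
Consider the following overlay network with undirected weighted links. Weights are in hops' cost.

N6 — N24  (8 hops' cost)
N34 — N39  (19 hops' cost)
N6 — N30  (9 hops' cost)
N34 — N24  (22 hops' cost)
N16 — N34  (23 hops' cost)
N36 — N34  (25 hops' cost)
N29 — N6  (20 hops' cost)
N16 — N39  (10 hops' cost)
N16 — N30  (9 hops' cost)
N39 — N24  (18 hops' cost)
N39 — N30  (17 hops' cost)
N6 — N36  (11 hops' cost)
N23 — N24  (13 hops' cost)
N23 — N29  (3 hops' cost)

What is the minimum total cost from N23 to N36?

32 hops' cost

Compare a few routes:
N23–N29–N6–N36: 3+20+11 = 34
N23–N24–N6–N36: 13+8+11 = 32
The minimum is 32 hops' cost via N23–N24–N6–N36.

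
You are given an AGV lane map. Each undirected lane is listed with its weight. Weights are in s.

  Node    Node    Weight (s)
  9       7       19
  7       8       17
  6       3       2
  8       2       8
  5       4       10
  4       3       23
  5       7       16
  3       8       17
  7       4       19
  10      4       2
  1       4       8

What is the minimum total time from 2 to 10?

46 s

Enumerating some paths:
2–8–3–4–10: 8+17+23+2 = 50
2–8–7–4–10: 8+17+19+2 = 46
2–8–7–5–4–10: 8+17+16+10+2 = 53
Cheapest is 2–8–7–4–10 at 46 s.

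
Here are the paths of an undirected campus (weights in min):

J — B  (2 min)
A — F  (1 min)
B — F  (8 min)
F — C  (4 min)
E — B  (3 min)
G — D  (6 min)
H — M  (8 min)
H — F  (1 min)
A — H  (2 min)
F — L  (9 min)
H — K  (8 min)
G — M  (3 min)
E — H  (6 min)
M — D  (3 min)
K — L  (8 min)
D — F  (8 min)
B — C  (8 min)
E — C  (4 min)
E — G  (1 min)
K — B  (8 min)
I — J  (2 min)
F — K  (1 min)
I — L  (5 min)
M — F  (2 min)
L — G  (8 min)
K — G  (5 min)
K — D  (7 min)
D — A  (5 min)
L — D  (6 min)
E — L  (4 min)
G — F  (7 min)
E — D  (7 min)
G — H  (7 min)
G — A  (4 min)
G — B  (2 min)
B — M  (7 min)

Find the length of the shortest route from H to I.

12 min

Compare a few routes:
H → A → G → B → J → I: 2+4+2+2+2 = 12
H → G → B → J → I: 7+2+2+2 = 13
H → E → G → B → J → I: 6+1+2+2+2 = 13
H → E → B → J → I: 6+3+2+2 = 13
Cheapest is H → A → G → B → J → I at 12 min.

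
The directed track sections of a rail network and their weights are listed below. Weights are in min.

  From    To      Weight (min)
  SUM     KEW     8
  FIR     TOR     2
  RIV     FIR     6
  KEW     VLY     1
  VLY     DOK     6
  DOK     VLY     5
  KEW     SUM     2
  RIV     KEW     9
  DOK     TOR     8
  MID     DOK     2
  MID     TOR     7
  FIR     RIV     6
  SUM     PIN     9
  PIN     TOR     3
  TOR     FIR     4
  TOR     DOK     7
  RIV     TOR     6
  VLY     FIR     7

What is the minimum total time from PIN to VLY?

Running Dijkstra from PIN:
PIN: 0
TOR: 3  (via PIN)
FIR: 7  (via TOR)
DOK: 10  (via TOR)
RIV: 13  (via FIR)
VLY: 15  (via DOK)
Shortest route: PIN → TOR → DOK → VLY = 15 min.

15 min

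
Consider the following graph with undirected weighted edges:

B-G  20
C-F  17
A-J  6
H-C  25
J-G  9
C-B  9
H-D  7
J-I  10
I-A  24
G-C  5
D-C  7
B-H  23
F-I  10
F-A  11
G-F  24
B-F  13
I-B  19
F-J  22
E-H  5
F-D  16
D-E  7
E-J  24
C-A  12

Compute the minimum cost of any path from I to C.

24

Candidate routes:
I–J–A–C: 10+6+12 = 28
I–J–G–C: 10+9+5 = 24
I–F–C: 10+17 = 27
The minimum is 24 via I–J–G–C.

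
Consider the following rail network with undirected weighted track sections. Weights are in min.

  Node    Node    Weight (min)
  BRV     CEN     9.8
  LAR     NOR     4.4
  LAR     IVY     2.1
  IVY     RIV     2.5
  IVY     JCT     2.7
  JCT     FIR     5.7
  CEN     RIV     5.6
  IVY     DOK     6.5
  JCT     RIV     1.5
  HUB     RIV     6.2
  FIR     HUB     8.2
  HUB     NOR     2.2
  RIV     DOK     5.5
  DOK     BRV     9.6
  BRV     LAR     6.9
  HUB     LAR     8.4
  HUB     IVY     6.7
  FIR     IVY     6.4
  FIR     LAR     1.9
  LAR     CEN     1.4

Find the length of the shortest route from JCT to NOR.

Running Dijkstra from JCT:
JCT: 0
RIV: 1.5  (via JCT)
IVY: 2.7  (via JCT)
LAR: 4.8  (via IVY)
FIR: 5.7  (via JCT)
CEN: 6.2  (via LAR)
DOK: 7  (via RIV)
HUB: 7.7  (via RIV)
NOR: 9.2  (via LAR)
Shortest route: JCT → IVY → LAR → NOR = 9.2 min.

9.2 min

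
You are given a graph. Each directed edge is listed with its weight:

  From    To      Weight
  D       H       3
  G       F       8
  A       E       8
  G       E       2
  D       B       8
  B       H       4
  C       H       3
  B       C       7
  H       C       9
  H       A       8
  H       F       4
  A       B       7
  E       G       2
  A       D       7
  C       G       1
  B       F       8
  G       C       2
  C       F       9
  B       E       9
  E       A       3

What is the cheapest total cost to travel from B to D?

19

Compare a few routes:
B - H - A - D: 4+8+7 = 19
B - C - G - E - A - D: 7+1+2+3+7 = 20
The minimum is 19 via B - H - A - D.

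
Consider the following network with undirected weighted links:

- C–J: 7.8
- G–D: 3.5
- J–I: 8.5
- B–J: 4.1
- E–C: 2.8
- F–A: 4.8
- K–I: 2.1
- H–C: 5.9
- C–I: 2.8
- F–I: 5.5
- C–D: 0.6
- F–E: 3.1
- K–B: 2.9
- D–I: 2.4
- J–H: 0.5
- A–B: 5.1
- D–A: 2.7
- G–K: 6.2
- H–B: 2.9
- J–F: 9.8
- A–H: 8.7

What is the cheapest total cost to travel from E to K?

Compare a few routes:
E–C–D–I–K: 2.8+0.6+2.4+2.1 = 7.9
E–C–I–K: 2.8+2.8+2.1 = 7.7
The minimum is 7.7 via E–C–I–K.

7.7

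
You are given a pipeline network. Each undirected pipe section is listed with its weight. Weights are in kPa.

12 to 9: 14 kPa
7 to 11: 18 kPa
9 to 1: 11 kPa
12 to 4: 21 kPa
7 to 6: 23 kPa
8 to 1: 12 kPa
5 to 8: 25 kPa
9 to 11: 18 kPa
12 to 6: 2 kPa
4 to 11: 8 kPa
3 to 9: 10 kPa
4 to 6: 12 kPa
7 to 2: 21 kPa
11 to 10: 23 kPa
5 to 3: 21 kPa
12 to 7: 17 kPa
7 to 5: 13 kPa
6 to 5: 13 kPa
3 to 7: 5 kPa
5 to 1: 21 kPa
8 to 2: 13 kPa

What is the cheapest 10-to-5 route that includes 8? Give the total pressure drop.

Shortest 10→8: 10–11–9–1–8 = 64
Shortest 8→5: 8–5 = 25
Total via 8: 64 + 25 = 89 kPa.

89 kPa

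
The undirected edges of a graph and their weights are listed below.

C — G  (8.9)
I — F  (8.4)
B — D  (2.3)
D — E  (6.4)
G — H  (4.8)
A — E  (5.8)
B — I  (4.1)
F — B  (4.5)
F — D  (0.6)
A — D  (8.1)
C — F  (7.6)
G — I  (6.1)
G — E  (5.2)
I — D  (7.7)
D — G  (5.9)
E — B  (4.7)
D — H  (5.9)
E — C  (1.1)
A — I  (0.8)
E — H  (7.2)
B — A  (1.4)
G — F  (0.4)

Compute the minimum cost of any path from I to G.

Settle nodes by increasing distance from I:
I: 0
A: 0.8  (via I)
B: 2.2  (via A)
D: 4.5  (via B)
F: 5.1  (via D)
G: 5.5  (via F)
Shortest route: I–A–B–D–F–G = 5.5.

5.5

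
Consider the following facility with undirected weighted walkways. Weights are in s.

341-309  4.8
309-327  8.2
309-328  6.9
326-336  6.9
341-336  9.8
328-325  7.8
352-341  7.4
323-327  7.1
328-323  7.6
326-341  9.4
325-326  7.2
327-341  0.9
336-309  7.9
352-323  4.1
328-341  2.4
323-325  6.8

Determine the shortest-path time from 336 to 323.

Candidate routes:
336–341–327–323: 9.8+0.9+7.1 = 17.8
336–341–328–323: 9.8+2.4+7.6 = 19.8
Cheapest is 336–341–327–323 at 17.8 s.

17.8 s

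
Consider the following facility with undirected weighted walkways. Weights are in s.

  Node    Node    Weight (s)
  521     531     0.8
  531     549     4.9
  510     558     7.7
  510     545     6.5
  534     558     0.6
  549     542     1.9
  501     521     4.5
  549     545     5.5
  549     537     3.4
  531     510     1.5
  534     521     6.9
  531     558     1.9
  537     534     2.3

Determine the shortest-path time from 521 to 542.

7.6 s

Running Dijkstra from 521:
521: 0
531: 0.8  (via 521)
510: 2.3  (via 531)
558: 2.7  (via 531)
534: 3.3  (via 558)
501: 4.5  (via 521)
537: 5.6  (via 534)
549: 5.7  (via 531)
542: 7.6  (via 549)
Shortest route: 521 → 531 → 549 → 542 = 7.6 s.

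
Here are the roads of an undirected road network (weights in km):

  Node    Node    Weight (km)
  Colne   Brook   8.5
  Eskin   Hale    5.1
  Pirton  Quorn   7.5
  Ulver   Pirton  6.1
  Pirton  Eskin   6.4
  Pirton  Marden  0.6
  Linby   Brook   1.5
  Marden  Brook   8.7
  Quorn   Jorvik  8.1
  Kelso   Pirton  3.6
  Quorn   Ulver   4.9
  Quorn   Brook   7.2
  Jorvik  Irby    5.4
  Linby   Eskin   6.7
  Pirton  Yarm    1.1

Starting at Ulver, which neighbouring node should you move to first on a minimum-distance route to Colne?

Enumerating some paths:
Ulver–Pirton–Marden–Brook–Colne: 6.1+0.6+8.7+8.5 = 23.9
Ulver–Pirton–Quorn–Brook–Colne: 6.1+7.5+7.2+8.5 = 29.3
Ulver–Quorn–Brook–Colne: 4.9+7.2+8.5 = 20.6
Ulver–Pirton–Eskin–Linby–Brook–Colne: 6.1+6.4+6.7+1.5+8.5 = 29.2
Cheapest is Ulver–Quorn–Brook–Colne at 20.6 km.
So from Ulver the first move is to Quorn.

Quorn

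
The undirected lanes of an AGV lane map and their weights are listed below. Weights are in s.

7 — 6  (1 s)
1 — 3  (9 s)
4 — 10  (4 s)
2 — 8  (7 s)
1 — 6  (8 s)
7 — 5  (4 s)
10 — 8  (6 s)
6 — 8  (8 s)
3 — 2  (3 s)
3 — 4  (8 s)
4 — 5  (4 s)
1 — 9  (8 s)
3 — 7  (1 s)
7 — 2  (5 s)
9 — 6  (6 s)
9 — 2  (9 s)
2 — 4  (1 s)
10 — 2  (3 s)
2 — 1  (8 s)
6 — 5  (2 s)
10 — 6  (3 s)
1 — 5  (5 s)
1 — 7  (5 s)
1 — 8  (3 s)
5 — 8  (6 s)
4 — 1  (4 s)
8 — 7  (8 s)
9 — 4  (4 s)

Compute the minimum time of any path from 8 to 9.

11 s

Shortest distances from 8:
8: 0
1: 3  (via 8)
5: 6  (via 8)
10: 6  (via 8)
2: 7  (via 8)
4: 7  (via 1)
6: 8  (via 8)
7: 8  (via 8)
3: 9  (via 7)
9: 11  (via 1)
Shortest route: 8–1–9 = 11 s.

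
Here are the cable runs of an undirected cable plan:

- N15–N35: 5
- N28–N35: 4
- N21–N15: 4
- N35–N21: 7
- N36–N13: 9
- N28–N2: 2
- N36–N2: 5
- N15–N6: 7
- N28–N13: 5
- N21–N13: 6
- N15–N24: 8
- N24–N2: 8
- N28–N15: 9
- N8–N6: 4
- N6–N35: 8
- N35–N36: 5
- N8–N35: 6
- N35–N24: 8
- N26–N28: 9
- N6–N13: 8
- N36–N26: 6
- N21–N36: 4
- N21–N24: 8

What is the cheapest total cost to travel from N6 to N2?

Settle nodes by increasing distance from N6:
N6: 0
N8: 4  (via N6)
N15: 7  (via N6)
N35: 8  (via N6)
N13: 8  (via N6)
N21: 11  (via N15)
N28: 12  (via N35)
N36: 13  (via N35)
N2: 14  (via N28)
Shortest route: N6–N35–N28–N2 = 14.

14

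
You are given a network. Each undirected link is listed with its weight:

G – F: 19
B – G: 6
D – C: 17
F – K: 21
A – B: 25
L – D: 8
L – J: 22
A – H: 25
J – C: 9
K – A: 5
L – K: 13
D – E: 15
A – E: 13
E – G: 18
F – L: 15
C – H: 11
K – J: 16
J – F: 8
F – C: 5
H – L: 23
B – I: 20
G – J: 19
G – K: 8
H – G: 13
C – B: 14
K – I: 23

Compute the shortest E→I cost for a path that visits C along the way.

66

Shortest E→C: E → D → C = 32
Shortest C→I: C → B → I = 34
Total via C: 32 + 34 = 66.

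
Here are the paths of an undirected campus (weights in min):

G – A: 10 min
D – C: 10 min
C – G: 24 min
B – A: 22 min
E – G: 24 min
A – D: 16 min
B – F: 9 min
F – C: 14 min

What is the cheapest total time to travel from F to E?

62 min

Running Dijkstra from F:
F: 0
B: 9  (via F)
C: 14  (via F)
D: 24  (via C)
A: 31  (via B)
G: 38  (via C)
E: 62  (via G)
Shortest route: F–C–G–E = 62 min.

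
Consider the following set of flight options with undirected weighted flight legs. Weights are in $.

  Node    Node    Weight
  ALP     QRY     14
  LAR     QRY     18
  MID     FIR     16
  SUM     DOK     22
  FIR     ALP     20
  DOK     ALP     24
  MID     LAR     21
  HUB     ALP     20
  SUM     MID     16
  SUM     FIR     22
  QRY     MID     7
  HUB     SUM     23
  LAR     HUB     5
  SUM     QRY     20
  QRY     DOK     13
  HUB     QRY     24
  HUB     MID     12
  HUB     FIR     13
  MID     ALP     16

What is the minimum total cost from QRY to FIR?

$23

Candidate routes:
QRY - MID - HUB - FIR: 7+12+13 = 32
QRY - MID - FIR: 7+16 = 23
QRY - ALP - FIR: 14+20 = 34
Cheapest is QRY - MID - FIR at $23.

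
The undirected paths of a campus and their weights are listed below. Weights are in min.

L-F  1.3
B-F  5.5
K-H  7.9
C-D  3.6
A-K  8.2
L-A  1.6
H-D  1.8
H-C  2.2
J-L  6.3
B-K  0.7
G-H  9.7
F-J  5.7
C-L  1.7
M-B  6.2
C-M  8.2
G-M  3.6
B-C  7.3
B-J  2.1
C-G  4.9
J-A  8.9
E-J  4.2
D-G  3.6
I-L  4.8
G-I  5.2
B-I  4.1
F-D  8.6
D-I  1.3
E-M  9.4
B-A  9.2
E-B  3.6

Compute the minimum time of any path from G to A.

Shortest distances from G:
G: 0
D: 3.6  (via G)
M: 3.6  (via G)
C: 4.9  (via G)
I: 4.9  (via D)
H: 5.4  (via D)
L: 6.6  (via C)
F: 7.9  (via L)
A: 8.2  (via L)
Shortest route: G–C–L–A = 8.2 min.

8.2 min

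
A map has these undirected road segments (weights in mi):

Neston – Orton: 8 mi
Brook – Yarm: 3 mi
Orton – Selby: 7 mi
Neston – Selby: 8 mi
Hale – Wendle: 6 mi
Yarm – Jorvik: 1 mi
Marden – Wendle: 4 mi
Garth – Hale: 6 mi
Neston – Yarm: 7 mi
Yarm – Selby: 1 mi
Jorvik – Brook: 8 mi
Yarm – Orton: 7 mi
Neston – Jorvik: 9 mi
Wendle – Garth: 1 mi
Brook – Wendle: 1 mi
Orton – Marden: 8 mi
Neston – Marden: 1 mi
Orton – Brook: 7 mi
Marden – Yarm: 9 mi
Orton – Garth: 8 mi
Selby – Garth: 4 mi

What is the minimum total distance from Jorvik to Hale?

11 mi

Running Dijkstra from Jorvik:
Jorvik: 0
Yarm: 1  (via Jorvik)
Selby: 2  (via Yarm)
Brook: 4  (via Yarm)
Wendle: 5  (via Brook)
Garth: 6  (via Selby)
Orton: 8  (via Yarm)
Neston: 8  (via Yarm)
Marden: 9  (via Wendle)
Hale: 11  (via Wendle)
Shortest route: Jorvik → Yarm → Brook → Wendle → Hale = 11 mi.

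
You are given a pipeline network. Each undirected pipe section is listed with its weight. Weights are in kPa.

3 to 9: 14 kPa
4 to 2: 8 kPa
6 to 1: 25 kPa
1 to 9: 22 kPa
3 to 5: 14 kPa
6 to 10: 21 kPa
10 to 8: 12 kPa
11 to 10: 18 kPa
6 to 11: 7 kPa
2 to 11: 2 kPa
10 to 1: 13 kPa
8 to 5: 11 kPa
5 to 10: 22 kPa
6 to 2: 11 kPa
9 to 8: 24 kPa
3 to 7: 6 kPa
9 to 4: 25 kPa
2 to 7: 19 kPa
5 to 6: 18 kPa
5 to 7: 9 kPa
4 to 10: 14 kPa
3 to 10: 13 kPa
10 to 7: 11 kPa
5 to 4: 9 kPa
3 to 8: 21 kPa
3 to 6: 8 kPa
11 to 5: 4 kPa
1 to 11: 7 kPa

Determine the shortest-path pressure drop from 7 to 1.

Compare a few routes:
7–5–11–1: 9+4+7 = 20
7–2–11–1: 19+2+7 = 28
7–10–1: 11+13 = 24
7–3–6–11–1: 6+8+7+7 = 28
The minimum is 20 kPa via 7–5–11–1.

20 kPa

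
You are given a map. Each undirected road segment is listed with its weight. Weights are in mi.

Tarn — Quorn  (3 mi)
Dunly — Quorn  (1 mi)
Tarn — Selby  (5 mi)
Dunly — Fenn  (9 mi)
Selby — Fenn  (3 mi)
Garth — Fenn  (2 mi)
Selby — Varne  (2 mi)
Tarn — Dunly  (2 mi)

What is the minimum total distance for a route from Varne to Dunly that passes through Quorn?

11 mi

Shortest Varne→Quorn: Varne → Selby → Tarn → Quorn = 10
Shortest Quorn→Dunly: Quorn → Dunly = 1
Total via Quorn: 10 + 1 = 11 mi.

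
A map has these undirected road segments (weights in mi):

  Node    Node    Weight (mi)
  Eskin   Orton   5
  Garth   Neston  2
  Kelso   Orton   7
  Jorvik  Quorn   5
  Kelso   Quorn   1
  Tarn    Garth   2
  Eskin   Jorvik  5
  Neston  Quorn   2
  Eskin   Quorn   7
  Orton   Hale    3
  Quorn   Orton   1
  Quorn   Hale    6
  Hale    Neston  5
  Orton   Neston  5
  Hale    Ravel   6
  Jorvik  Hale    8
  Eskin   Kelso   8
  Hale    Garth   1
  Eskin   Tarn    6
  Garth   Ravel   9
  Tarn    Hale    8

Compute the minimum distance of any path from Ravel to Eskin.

Settle nodes by increasing distance from Ravel:
Ravel: 0
Hale: 6  (via Ravel)
Garth: 7  (via Hale)
Tarn: 9  (via Garth)
Neston: 9  (via Garth)
Orton: 9  (via Hale)
Quorn: 10  (via Orton)
Kelso: 11  (via Quorn)
Jorvik: 14  (via Hale)
Eskin: 14  (via Orton)
Shortest route: Ravel → Hale → Orton → Eskin = 14 mi.

14 mi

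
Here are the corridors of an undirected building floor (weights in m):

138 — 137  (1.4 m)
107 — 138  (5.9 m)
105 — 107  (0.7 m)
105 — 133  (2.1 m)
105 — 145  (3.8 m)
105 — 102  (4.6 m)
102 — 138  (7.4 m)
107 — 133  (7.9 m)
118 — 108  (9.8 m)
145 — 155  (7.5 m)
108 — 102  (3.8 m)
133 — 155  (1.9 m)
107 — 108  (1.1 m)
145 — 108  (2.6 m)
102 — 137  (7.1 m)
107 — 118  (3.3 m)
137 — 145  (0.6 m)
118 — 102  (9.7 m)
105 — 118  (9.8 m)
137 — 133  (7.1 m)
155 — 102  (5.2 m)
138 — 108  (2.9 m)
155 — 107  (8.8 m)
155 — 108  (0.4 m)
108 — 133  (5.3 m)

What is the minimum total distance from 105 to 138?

4.7 m

Settle nodes by increasing distance from 105:
105: 0
107: 0.7  (via 105)
108: 1.8  (via 107)
133: 2.1  (via 105)
155: 2.2  (via 108)
145: 3.8  (via 105)
118: 4  (via 107)
137: 4.4  (via 145)
102: 4.6  (via 105)
138: 4.7  (via 108)
Shortest route: 105 → 107 → 108 → 138 = 4.7 m.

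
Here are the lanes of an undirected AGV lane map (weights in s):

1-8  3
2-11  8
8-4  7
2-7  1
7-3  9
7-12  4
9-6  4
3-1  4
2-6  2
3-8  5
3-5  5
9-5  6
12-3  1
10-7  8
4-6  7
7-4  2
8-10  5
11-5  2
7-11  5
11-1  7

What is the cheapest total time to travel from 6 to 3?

Shortest distances from 6:
6: 0
2: 2  (via 6)
7: 3  (via 2)
9: 4  (via 6)
4: 5  (via 7)
12: 7  (via 7)
3: 8  (via 12)
Shortest route: 6 → 2 → 7 → 12 → 3 = 8 s.

8 s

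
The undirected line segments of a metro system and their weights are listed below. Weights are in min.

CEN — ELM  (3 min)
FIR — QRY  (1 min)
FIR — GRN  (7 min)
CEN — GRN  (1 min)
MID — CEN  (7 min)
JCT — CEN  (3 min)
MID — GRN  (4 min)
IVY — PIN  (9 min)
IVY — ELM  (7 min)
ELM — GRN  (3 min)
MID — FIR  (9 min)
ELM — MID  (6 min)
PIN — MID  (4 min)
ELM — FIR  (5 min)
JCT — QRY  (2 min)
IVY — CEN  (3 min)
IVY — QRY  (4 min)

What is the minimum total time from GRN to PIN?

Enumerating some paths:
GRN–MID–PIN: 4+4 = 8
GRN–ELM–MID–PIN: 3+6+4 = 13
GRN–CEN–MID–PIN: 1+7+4 = 12
GRN–CEN–IVY–PIN: 1+3+9 = 13
The minimum is 8 min via GRN–MID–PIN.

8 min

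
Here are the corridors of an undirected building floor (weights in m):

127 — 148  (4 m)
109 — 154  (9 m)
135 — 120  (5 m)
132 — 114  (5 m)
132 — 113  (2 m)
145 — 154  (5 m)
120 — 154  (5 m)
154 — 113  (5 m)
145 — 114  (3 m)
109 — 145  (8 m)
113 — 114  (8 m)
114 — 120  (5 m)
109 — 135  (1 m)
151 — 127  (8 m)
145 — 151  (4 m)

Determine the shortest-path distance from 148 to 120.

Shortest distances from 148:
148: 0
127: 4  (via 148)
151: 12  (via 127)
145: 16  (via 151)
114: 19  (via 145)
154: 21  (via 145)
132: 24  (via 114)
109: 24  (via 145)
120: 24  (via 114)
Shortest route: 148–127–151–145–114–120 = 24 m.

24 m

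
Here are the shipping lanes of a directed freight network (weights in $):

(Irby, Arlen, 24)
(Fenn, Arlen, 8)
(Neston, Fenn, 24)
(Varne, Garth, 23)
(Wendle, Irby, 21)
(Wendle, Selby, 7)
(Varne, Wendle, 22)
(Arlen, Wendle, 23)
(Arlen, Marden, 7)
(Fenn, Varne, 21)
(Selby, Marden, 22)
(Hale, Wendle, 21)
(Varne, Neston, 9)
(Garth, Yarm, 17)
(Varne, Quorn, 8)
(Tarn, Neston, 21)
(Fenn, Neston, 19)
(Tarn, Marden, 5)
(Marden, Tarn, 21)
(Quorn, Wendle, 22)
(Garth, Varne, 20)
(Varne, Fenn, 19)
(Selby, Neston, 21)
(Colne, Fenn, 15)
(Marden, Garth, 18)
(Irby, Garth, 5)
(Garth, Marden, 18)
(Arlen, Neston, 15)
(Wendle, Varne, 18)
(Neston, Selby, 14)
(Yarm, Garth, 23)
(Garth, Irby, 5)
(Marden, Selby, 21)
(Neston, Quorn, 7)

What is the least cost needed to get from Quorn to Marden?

Compare a few routes:
Quorn → Wendle → Selby → Marden: 22+7+22 = 51
Quorn → Wendle → Varne → Fenn → Arlen → Marden: 22+18+19+8+7 = 74
Quorn → Wendle → Irby → Arlen → Marden: 22+21+24+7 = 74
Quorn → Wendle → Irby → Garth → Marden: 22+21+5+18 = 66
Cheapest is Quorn → Wendle → Selby → Marden at $51.

$51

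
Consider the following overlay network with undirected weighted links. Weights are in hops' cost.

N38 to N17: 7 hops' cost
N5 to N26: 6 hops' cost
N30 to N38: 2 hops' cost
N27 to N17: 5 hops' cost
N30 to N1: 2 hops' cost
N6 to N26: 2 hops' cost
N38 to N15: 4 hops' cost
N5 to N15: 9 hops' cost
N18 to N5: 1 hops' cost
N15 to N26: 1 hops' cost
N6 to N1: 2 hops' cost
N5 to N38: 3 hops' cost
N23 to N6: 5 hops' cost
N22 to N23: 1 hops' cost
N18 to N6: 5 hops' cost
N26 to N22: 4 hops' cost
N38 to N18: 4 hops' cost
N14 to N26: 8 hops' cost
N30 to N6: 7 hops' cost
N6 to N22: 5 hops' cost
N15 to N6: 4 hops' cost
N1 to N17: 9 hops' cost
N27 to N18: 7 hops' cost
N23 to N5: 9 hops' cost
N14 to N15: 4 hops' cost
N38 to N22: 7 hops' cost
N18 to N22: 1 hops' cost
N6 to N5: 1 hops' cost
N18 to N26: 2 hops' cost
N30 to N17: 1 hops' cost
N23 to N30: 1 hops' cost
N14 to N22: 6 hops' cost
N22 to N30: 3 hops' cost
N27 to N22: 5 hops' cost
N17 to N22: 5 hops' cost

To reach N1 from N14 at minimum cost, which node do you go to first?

N15

Enumerating some paths:
N14–N15–N6–N1: 4+4+2 = 10
N14–N15–N26–N6–N1: 4+1+2+2 = 9
N14–N22–N23–N30–N1: 6+1+1+2 = 10
Cheapest is N14–N15–N26–N6–N1 at 9 hops' cost.
So from N14 the first move is to N15.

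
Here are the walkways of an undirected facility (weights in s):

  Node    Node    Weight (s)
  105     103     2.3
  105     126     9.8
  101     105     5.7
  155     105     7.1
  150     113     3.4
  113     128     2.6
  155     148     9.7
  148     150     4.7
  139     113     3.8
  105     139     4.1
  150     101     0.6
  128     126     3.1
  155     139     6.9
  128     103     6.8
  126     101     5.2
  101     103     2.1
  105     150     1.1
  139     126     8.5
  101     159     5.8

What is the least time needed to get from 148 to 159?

Running Dijkstra from 148:
148: 0
150: 4.7  (via 148)
101: 5.3  (via 150)
105: 5.8  (via 150)
103: 7.4  (via 101)
113: 8.1  (via 150)
155: 9.7  (via 148)
139: 9.9  (via 105)
126: 10.5  (via 101)
128: 10.7  (via 113)
159: 11.1  (via 101)
Shortest route: 148–150–101–159 = 11.1 s.

11.1 s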